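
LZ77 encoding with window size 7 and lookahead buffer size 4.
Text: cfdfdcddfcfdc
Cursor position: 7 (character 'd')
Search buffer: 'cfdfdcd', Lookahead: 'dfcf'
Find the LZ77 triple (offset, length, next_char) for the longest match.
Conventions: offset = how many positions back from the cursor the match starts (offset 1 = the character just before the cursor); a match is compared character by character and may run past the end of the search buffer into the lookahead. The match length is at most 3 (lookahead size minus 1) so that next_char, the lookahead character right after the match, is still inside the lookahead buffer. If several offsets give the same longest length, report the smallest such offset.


Try each offset into the search buffer:
  offset=1 (pos 6, char 'd'): match length 1
  offset=2 (pos 5, char 'c'): match length 0
  offset=3 (pos 4, char 'd'): match length 1
  offset=4 (pos 3, char 'f'): match length 0
  offset=5 (pos 2, char 'd'): match length 2
  offset=6 (pos 1, char 'f'): match length 0
  offset=7 (pos 0, char 'c'): match length 0
Longest match has length 2 at offset 5.
next_char = character at position 7 + 2 = 9 -> 'c'

Best match: offset=5, length=2 (matching 'df' starting at position 2)
LZ77 triple: (5, 2, 'c')


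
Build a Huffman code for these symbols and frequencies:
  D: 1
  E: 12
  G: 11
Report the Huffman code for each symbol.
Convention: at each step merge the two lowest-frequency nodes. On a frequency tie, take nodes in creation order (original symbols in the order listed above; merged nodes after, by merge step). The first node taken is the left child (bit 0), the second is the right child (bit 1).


Huffman tree construction:
Step 1: Merge D(1) + G(11) = 12
Step 2: Merge E(12) + (D+G)(12) = 24
Read each symbol's code off the tree from the root (left child = 0, right child = 1).

Codes:
  D: 10 (length 2)
  E: 0 (length 1)
  G: 11 (length 2)
Average code length: 36/24 = 1.5000 bits/symbol


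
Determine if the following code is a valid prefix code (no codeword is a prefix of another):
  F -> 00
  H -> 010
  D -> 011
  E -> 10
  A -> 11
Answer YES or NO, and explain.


Checking each pair (does one codeword prefix another?):
  F='00' vs H='010': no prefix
  F='00' vs D='011': no prefix
  F='00' vs E='10': no prefix
  F='00' vs A='11': no prefix
  H='010' vs F='00': no prefix
  H='010' vs D='011': no prefix
  H='010' vs E='10': no prefix
  H='010' vs A='11': no prefix
  D='011' vs F='00': no prefix
  D='011' vs H='010': no prefix
  D='011' vs E='10': no prefix
  D='011' vs A='11': no prefix
  E='10' vs F='00': no prefix
  E='10' vs H='010': no prefix
  E='10' vs D='011': no prefix
  E='10' vs A='11': no prefix
  A='11' vs F='00': no prefix
  A='11' vs H='010': no prefix
  A='11' vs D='011': no prefix
  A='11' vs E='10': no prefix
No violation found over all pairs.

YES -- this is a valid prefix code. No codeword is a prefix of any other codeword.


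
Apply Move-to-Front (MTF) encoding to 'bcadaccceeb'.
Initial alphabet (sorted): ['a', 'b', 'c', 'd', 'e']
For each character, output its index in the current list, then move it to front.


MTF encoding:
'b': index 1 in ['a', 'b', 'c', 'd', 'e'] -> ['b', 'a', 'c', 'd', 'e']
'c': index 2 in ['b', 'a', 'c', 'd', 'e'] -> ['c', 'b', 'a', 'd', 'e']
'a': index 2 in ['c', 'b', 'a', 'd', 'e'] -> ['a', 'c', 'b', 'd', 'e']
'd': index 3 in ['a', 'c', 'b', 'd', 'e'] -> ['d', 'a', 'c', 'b', 'e']
'a': index 1 in ['d', 'a', 'c', 'b', 'e'] -> ['a', 'd', 'c', 'b', 'e']
'c': index 2 in ['a', 'd', 'c', 'b', 'e'] -> ['c', 'a', 'd', 'b', 'e']
'c': index 0 in ['c', 'a', 'd', 'b', 'e'] -> ['c', 'a', 'd', 'b', 'e']
'c': index 0 in ['c', 'a', 'd', 'b', 'e'] -> ['c', 'a', 'd', 'b', 'e']
'e': index 4 in ['c', 'a', 'd', 'b', 'e'] -> ['e', 'c', 'a', 'd', 'b']
'e': index 0 in ['e', 'c', 'a', 'd', 'b'] -> ['e', 'c', 'a', 'd', 'b']
'b': index 4 in ['e', 'c', 'a', 'd', 'b'] -> ['b', 'e', 'c', 'a', 'd']


Output: [1, 2, 2, 3, 1, 2, 0, 0, 4, 0, 4]


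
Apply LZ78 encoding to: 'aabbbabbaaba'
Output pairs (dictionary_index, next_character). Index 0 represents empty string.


LZ78 encoding steps:
Dictionary: {0: ''}
Step 1: w='' (idx 0), next='a' -> output (0, 'a'), add 'a' as idx 1
Step 2: w='a' (idx 1), next='b' -> output (1, 'b'), add 'ab' as idx 2
Step 3: w='' (idx 0), next='b' -> output (0, 'b'), add 'b' as idx 3
Step 4: w='b' (idx 3), next='a' -> output (3, 'a'), add 'ba' as idx 4
Step 5: w='b' (idx 3), next='b' -> output (3, 'b'), add 'bb' as idx 5
Step 6: w='a' (idx 1), next='a' -> output (1, 'a'), add 'aa' as idx 6
Step 7: w='ba' (idx 4), end of input -> output (4, '')


Encoded: [(0, 'a'), (1, 'b'), (0, 'b'), (3, 'a'), (3, 'b'), (1, 'a'), (4, '')]


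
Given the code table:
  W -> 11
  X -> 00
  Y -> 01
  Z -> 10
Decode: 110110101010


Decoding:
11 -> W
01 -> Y
10 -> Z
10 -> Z
10 -> Z
10 -> Z


Result: WYZZZZ


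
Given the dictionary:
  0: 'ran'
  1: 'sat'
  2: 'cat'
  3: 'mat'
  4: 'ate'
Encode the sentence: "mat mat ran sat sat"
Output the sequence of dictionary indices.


Look up each word in the dictionary:
  'mat' -> 3
  'mat' -> 3
  'ran' -> 0
  'sat' -> 1
  'sat' -> 1

Encoded: [3, 3, 0, 1, 1]


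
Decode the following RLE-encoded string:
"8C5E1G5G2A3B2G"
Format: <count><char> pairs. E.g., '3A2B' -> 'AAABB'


Expanding each <count><char> pair:
  8C -> 'CCCCCCCC'
  5E -> 'EEEEE'
  1G -> 'G'
  5G -> 'GGGGG'
  2A -> 'AA'
  3B -> 'BBB'
  2G -> 'GG'

Decoded = CCCCCCCCEEEEEGGGGGGAABBBGG


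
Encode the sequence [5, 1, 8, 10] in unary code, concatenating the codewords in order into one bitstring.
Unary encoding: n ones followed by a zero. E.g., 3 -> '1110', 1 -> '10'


Encode each number as n ones followed by a terminating 0:
  5 -> 111110 (6 bits)
  1 -> 10 (2 bits)
  8 -> 111111110 (9 bits)
  10 -> 11111111110 (11 bits)
Total length = 6 + 2 + 9 + 11 = 28 bits.

Unary([5, 1, 8, 10]) = 1111101011111111011111111110 (28 bits)


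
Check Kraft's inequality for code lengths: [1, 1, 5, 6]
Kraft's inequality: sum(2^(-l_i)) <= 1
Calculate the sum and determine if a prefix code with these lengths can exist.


Sum = 2^(-1) + 2^(-1) + 2^(-5) + 2^(-6)
    = 0.5 + 0.5 + 0.03125 + 0.015625
    = 67/64 = 1.046875
Since 1.046875 > 1, Kraft's inequality is NOT satisfied.
A prefix code with these lengths CANNOT exist.

Kraft sum = 1.046875. Not satisfied.


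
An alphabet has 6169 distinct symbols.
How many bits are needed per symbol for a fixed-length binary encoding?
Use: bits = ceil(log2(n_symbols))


log2(6169) = 12.5908
Bracket: 2^12 = 4096 < 6169 <= 2^13 = 8192
So ceil(log2(6169)) = 13

bits = ceil(log2(6169)) = ceil(12.5908) = 13 bits


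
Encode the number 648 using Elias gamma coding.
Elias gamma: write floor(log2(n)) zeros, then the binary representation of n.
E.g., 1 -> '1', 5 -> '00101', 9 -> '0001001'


num_bits = floor(log2(648)) + 1 = 10
leading_zeros = num_bits - 1 = 9
binary(648) = 1010001000

Elias gamma(648) = '000000000' + '1010001000' = 0000000001010001000 (19 bits)


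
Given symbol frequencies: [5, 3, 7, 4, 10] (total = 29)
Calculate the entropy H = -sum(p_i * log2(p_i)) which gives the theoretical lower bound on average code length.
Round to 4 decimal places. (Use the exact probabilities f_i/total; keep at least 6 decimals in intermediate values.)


Per-symbol terms -p_i * log2(p_i) with p_i = f_i/29:
  p = 5/29 = 0.172414: log2(p) = -2.536053, -p*log2(p) = 0.437251
  p = 3/29 = 0.103448: log2(p) = -3.273018, -p*log2(p) = 0.338588
  p = 7/29 = 0.241379: log2(p) = -2.050626, -p*log2(p) = 0.494979
  p = 4/29 = 0.137931: log2(p) = -2.857981, -p*log2(p) = 0.394204
  p = 10/29 = 0.344828: log2(p) = -1.536053, -p*log2(p) = 0.529673
H = 0.437251 + 0.338588 + 0.494979 + 0.394204 + 0.529673 = 2.194695

H = 2.1947 bits/symbol


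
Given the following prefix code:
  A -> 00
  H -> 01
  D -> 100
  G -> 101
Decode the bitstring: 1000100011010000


Decoding step by step:
Bits 100 -> D
Bits 01 -> H
Bits 00 -> A
Bits 01 -> H
Bits 101 -> G
Bits 00 -> A
Bits 00 -> A


Decoded message: DHAHGAA


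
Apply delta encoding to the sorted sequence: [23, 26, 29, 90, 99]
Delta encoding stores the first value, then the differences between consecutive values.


First value: 23
Deltas:
  26 - 23 = 3
  29 - 26 = 3
  90 - 29 = 61
  99 - 90 = 9


Delta encoded: [23, 3, 3, 61, 9]


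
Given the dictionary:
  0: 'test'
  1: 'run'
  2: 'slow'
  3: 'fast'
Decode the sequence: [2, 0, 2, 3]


Look up each index in the dictionary:
  2 -> 'slow'
  0 -> 'test'
  2 -> 'slow'
  3 -> 'fast'

Decoded: "slow test slow fast"


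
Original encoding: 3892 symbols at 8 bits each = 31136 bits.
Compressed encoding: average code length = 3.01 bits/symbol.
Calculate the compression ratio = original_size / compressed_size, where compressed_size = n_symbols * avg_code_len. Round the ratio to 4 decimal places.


original_size = n_symbols * orig_bits = 3892 * 8 = 31136 bits
compressed_size = n_symbols * avg_code_len = 3892 * 3.01 = 11714.92 bits
ratio = original_size / compressed_size = 31136 / 11714.92 = 2.6578

Compression ratio = 2.6578


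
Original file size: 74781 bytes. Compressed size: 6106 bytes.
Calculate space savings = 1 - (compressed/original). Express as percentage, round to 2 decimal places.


ratio = compressed/original = 6106/74781 = 0.081652
savings = 1 - ratio = 1 - 0.081652 = 0.918348
as a percentage: 0.918348 * 100 = 91.83%

Space savings = 1 - 6106/74781 = 91.83%


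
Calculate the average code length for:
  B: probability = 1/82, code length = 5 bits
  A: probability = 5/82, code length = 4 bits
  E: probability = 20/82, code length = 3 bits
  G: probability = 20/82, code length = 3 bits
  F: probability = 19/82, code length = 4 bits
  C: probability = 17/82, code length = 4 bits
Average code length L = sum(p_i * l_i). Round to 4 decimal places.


Weighted contributions p_i * l_i:
  B: (1/82) * 5 = 5/82
  A: (5/82) * 4 = 20/82
  E: (20/82) * 3 = 60/82
  G: (20/82) * 3 = 60/82
  F: (19/82) * 4 = 76/82
  C: (17/82) * 4 = 68/82
Sum = (5 + 20 + 60 + 60 + 76 + 68)/82 = 289/82

L = 289/82 = 3.5244 bits/symbol


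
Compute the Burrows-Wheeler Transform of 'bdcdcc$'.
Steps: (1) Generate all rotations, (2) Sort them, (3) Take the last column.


Rotations (sorted):
  0: $bdcdcc -> last char: c
  1: bdcdcc$ -> last char: $
  2: c$bdcdc -> last char: c
  3: cc$bdcd -> last char: d
  4: cdcc$bd -> last char: d
  5: dcc$bdc -> last char: c
  6: dcdcc$b -> last char: b


BWT = c$cddcb


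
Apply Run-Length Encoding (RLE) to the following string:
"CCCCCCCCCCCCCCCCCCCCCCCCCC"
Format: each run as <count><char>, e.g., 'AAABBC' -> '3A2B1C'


Scanning runs left to right:
  i=0: run of 'C' x 26 -> '26C'

RLE = 26C


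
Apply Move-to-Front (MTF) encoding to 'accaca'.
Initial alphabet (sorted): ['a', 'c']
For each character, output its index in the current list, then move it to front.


MTF encoding:
'a': index 0 in ['a', 'c'] -> ['a', 'c']
'c': index 1 in ['a', 'c'] -> ['c', 'a']
'c': index 0 in ['c', 'a'] -> ['c', 'a']
'a': index 1 in ['c', 'a'] -> ['a', 'c']
'c': index 1 in ['a', 'c'] -> ['c', 'a']
'a': index 1 in ['c', 'a'] -> ['a', 'c']


Output: [0, 1, 0, 1, 1, 1]


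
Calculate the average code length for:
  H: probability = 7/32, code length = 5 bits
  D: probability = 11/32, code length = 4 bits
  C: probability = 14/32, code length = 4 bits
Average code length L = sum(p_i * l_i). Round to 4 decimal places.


Weighted contributions p_i * l_i:
  H: (7/32) * 5 = 35/32
  D: (11/32) * 4 = 44/32
  C: (14/32) * 4 = 56/32
Sum = (35 + 44 + 56)/32 = 135/32

L = 135/32 = 4.2188 bits/symbol


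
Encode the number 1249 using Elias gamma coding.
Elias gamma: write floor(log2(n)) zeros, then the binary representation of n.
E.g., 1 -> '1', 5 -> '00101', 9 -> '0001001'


num_bits = floor(log2(1249)) + 1 = 11
leading_zeros = num_bits - 1 = 10
binary(1249) = 10011100001

Elias gamma(1249) = '0000000000' + '10011100001' = 000000000010011100001 (21 bits)


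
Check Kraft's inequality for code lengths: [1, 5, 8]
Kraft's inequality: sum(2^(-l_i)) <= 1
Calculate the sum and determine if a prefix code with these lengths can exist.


Sum = 2^(-1) + 2^(-5) + 2^(-8)
    = 0.5 + 0.03125 + 0.00390625
    = 137/256 = 0.53515625
Since 0.53515625 <= 1, Kraft's inequality IS satisfied.
A prefix code with these lengths CAN exist.

Kraft sum = 0.53515625. Satisfied.


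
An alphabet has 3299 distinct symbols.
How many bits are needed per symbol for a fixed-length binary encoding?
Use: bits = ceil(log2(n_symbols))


log2(3299) = 11.6878
Bracket: 2^11 = 2048 < 3299 <= 2^12 = 4096
So ceil(log2(3299)) = 12

bits = ceil(log2(3299)) = ceil(11.6878) = 12 bits


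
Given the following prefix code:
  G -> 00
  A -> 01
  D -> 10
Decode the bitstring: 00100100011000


Decoding step by step:
Bits 00 -> G
Bits 10 -> D
Bits 01 -> A
Bits 00 -> G
Bits 01 -> A
Bits 10 -> D
Bits 00 -> G


Decoded message: GDAGADG


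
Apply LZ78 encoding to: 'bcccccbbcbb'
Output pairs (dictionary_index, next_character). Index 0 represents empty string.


LZ78 encoding steps:
Dictionary: {0: ''}
Step 1: w='' (idx 0), next='b' -> output (0, 'b'), add 'b' as idx 1
Step 2: w='' (idx 0), next='c' -> output (0, 'c'), add 'c' as idx 2
Step 3: w='c' (idx 2), next='c' -> output (2, 'c'), add 'cc' as idx 3
Step 4: w='cc' (idx 3), next='b' -> output (3, 'b'), add 'ccb' as idx 4
Step 5: w='b' (idx 1), next='c' -> output (1, 'c'), add 'bc' as idx 5
Step 6: w='b' (idx 1), next='b' -> output (1, 'b'), add 'bb' as idx 6


Encoded: [(0, 'b'), (0, 'c'), (2, 'c'), (3, 'b'), (1, 'c'), (1, 'b')]


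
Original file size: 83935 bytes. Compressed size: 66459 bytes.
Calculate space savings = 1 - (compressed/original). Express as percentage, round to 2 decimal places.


ratio = compressed/original = 66459/83935 = 0.791791
savings = 1 - ratio = 1 - 0.791791 = 0.208209
as a percentage: 0.208209 * 100 = 20.82%

Space savings = 1 - 66459/83935 = 20.82%


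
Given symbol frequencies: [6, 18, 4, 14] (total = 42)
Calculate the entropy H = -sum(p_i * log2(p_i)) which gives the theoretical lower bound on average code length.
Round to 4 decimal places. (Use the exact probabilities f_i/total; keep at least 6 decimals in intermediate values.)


Per-symbol terms -p_i * log2(p_i) with p_i = f_i/42:
  p = 6/42 = 0.142857: log2(p) = -2.807355, -p*log2(p) = 0.401051
  p = 18/42 = 0.428571: log2(p) = -1.222392, -p*log2(p) = 0.523882
  p = 4/42 = 0.095238: log2(p) = -3.392317, -p*log2(p) = 0.323078
  p = 14/42 = 0.333333: log2(p) = -1.584963, -p*log2(p) = 0.528321
H = 0.401051 + 0.523882 + 0.323078 + 0.528321 = 1.776332

H = 1.7763 bits/symbol


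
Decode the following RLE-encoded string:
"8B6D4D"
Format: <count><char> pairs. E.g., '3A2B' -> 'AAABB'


Expanding each <count><char> pair:
  8B -> 'BBBBBBBB'
  6D -> 'DDDDDD'
  4D -> 'DDDD'

Decoded = BBBBBBBBDDDDDDDDDD


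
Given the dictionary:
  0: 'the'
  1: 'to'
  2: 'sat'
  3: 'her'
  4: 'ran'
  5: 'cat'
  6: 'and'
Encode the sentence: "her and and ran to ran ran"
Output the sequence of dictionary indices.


Look up each word in the dictionary:
  'her' -> 3
  'and' -> 6
  'and' -> 6
  'ran' -> 4
  'to' -> 1
  'ran' -> 4
  'ran' -> 4

Encoded: [3, 6, 6, 4, 1, 4, 4]


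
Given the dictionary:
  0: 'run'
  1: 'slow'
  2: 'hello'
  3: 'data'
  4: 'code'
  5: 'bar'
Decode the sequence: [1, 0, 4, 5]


Look up each index in the dictionary:
  1 -> 'slow'
  0 -> 'run'
  4 -> 'code'
  5 -> 'bar'

Decoded: "slow run code bar"


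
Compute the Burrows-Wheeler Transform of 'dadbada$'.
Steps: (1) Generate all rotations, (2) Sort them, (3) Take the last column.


Rotations (sorted):
  0: $dadbada -> last char: a
  1: a$dadbad -> last char: d
  2: ada$dadb -> last char: b
  3: adbada$d -> last char: d
  4: bada$dad -> last char: d
  5: da$dadba -> last char: a
  6: dadbada$ -> last char: $
  7: dbada$da -> last char: a


BWT = adbdda$a


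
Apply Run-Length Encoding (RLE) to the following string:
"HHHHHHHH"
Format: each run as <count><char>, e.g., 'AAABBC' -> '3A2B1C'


Scanning runs left to right:
  i=0: run of 'H' x 8 -> '8H'

RLE = 8H


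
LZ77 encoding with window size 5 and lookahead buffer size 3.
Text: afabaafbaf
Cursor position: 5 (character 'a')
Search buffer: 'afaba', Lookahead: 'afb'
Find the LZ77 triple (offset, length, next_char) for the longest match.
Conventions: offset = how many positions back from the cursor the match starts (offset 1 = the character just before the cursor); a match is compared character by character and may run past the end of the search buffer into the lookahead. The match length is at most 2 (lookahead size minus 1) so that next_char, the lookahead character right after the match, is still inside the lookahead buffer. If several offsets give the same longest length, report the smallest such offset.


Try each offset into the search buffer:
  offset=1 (pos 4, char 'a'): match length 1
  offset=2 (pos 3, char 'b'): match length 0
  offset=3 (pos 2, char 'a'): match length 1
  offset=4 (pos 1, char 'f'): match length 0
  offset=5 (pos 0, char 'a'): match length 2
Longest match has length 2 at offset 5.
next_char = character at position 5 + 2 = 7 -> 'b'

Best match: offset=5, length=2 (matching 'af' starting at position 0)
LZ77 triple: (5, 2, 'b')


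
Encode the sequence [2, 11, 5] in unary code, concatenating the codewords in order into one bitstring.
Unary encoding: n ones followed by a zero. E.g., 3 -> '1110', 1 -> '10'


Encode each number as n ones followed by a terminating 0:
  2 -> 110 (3 bits)
  11 -> 111111111110 (12 bits)
  5 -> 111110 (6 bits)
Total length = 3 + 12 + 6 = 21 bits.

Unary([2, 11, 5]) = 110111111111110111110 (21 bits)


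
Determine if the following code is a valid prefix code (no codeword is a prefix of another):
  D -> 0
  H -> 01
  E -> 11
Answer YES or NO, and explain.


Checking each pair (does one codeword prefix another?):
  D='0' vs H='01': prefix -- VIOLATION

NO -- this is NOT a valid prefix code. D (0) is a prefix of H (01).


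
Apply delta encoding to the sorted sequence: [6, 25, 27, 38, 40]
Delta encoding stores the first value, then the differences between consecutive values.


First value: 6
Deltas:
  25 - 6 = 19
  27 - 25 = 2
  38 - 27 = 11
  40 - 38 = 2


Delta encoded: [6, 19, 2, 11, 2]


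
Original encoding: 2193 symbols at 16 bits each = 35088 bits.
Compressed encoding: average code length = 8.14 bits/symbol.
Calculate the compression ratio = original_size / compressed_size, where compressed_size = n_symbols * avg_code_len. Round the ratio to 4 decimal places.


original_size = n_symbols * orig_bits = 2193 * 16 = 35088 bits
compressed_size = n_symbols * avg_code_len = 2193 * 8.14 = 17851.02 bits
ratio = original_size / compressed_size = 35088 / 17851.02 = 1.9656

Compression ratio = 1.9656


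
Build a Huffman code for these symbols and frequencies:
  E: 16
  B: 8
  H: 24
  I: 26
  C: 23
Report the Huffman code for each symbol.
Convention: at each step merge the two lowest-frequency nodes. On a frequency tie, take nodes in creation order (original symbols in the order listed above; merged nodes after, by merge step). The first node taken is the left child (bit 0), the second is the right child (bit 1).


Huffman tree construction:
Step 1: Merge B(8) + E(16) = 24
Step 2: Merge C(23) + H(24) = 47
Step 3: Merge (B+E)(24) + I(26) = 50
Step 4: Merge (C+H)(47) + ((B+E)+I)(50) = 97
Read each symbol's code off the tree from the root (left child = 0, right child = 1).

Codes:
  E: 101 (length 3)
  B: 100 (length 3)
  H: 01 (length 2)
  I: 11 (length 2)
  C: 00 (length 2)
Average code length: 218/97 = 2.2474 bits/symbol


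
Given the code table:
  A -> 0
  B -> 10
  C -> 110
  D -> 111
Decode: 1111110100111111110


Decoding:
111 -> D
111 -> D
0 -> A
10 -> B
0 -> A
111 -> D
111 -> D
110 -> C


Result: DDABADDC


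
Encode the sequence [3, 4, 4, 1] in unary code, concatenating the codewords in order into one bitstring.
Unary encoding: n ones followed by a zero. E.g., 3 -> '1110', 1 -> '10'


Encode each number as n ones followed by a terminating 0:
  3 -> 1110 (4 bits)
  4 -> 11110 (5 bits)
  4 -> 11110 (5 bits)
  1 -> 10 (2 bits)
Total length = 4 + 5 + 5 + 2 = 16 bits.

Unary([3, 4, 4, 1]) = 1110111101111010 (16 bits)


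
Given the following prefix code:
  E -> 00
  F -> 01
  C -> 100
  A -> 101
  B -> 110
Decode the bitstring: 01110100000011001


Decoding step by step:
Bits 01 -> F
Bits 110 -> B
Bits 100 -> C
Bits 00 -> E
Bits 00 -> E
Bits 110 -> B
Bits 01 -> F


Decoded message: FBCEEBF


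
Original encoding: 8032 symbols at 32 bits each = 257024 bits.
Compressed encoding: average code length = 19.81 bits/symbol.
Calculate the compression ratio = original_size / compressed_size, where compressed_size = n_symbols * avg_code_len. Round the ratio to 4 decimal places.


original_size = n_symbols * orig_bits = 8032 * 32 = 257024 bits
compressed_size = n_symbols * avg_code_len = 8032 * 19.81 = 159113.92 bits
ratio = original_size / compressed_size = 257024 / 159113.92 = 1.6153

Compression ratio = 1.6153


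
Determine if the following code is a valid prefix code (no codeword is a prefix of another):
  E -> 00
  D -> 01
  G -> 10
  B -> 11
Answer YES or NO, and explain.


Checking each pair (does one codeword prefix another?):
  E='00' vs D='01': no prefix
  E='00' vs G='10': no prefix
  E='00' vs B='11': no prefix
  D='01' vs E='00': no prefix
  D='01' vs G='10': no prefix
  D='01' vs B='11': no prefix
  G='10' vs E='00': no prefix
  G='10' vs D='01': no prefix
  G='10' vs B='11': no prefix
  B='11' vs E='00': no prefix
  B='11' vs D='01': no prefix
  B='11' vs G='10': no prefix
No violation found over all pairs.

YES -- this is a valid prefix code. No codeword is a prefix of any other codeword.


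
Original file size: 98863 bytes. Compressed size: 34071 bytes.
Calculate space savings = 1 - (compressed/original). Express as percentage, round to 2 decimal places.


ratio = compressed/original = 34071/98863 = 0.344628
savings = 1 - ratio = 1 - 0.344628 = 0.655372
as a percentage: 0.655372 * 100 = 65.54%

Space savings = 1 - 34071/98863 = 65.54%


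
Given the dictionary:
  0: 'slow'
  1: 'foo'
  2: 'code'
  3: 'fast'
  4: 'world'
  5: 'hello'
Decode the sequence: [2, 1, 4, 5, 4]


Look up each index in the dictionary:
  2 -> 'code'
  1 -> 'foo'
  4 -> 'world'
  5 -> 'hello'
  4 -> 'world'

Decoded: "code foo world hello world"


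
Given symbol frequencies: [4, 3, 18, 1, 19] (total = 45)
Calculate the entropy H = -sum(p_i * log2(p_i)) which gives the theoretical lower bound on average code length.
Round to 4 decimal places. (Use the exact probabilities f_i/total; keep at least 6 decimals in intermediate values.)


Per-symbol terms -p_i * log2(p_i) with p_i = f_i/45:
  p = 4/45 = 0.088889: log2(p) = -3.491853, -p*log2(p) = 0.310387
  p = 3/45 = 0.066667: log2(p) = -3.906891, -p*log2(p) = 0.260459
  p = 18/45 = 0.400000: log2(p) = -1.321928, -p*log2(p) = 0.528771
  p = 1/45 = 0.022222: log2(p) = -5.491853, -p*log2(p) = 0.122041
  p = 19/45 = 0.422222: log2(p) = -1.243926, -p*log2(p) = 0.525213
H = 0.310387 + 0.260459 + 0.528771 + 0.122041 + 0.525213 = 1.746871

H = 1.7469 bits/symbol


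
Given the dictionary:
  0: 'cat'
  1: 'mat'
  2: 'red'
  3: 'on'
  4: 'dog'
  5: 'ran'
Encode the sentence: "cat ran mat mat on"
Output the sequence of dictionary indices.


Look up each word in the dictionary:
  'cat' -> 0
  'ran' -> 5
  'mat' -> 1
  'mat' -> 1
  'on' -> 3

Encoded: [0, 5, 1, 1, 3]


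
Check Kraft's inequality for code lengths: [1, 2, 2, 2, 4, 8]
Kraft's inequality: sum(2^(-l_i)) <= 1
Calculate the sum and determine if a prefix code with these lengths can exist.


Sum = 2^(-1) + 2^(-2) + 2^(-2) + 2^(-2) + 2^(-4) + 2^(-8)
    = 0.5 + 0.25 + 0.25 + 0.25 + 0.0625 + 0.00390625
    = 337/256 = 1.31640625
Since 1.31640625 > 1, Kraft's inequality is NOT satisfied.
A prefix code with these lengths CANNOT exist.

Kraft sum = 1.31640625. Not satisfied.


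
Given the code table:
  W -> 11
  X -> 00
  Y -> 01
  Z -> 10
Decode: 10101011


Decoding:
10 -> Z
10 -> Z
10 -> Z
11 -> W


Result: ZZZW


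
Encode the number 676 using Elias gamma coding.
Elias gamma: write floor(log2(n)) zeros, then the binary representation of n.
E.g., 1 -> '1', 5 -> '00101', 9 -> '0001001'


num_bits = floor(log2(676)) + 1 = 10
leading_zeros = num_bits - 1 = 9
binary(676) = 1010100100

Elias gamma(676) = '000000000' + '1010100100' = 0000000001010100100 (19 bits)


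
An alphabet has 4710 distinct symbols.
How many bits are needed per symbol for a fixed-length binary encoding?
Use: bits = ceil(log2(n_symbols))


log2(4710) = 12.2015
Bracket: 2^12 = 4096 < 4710 <= 2^13 = 8192
So ceil(log2(4710)) = 13

bits = ceil(log2(4710)) = ceil(12.2015) = 13 bits


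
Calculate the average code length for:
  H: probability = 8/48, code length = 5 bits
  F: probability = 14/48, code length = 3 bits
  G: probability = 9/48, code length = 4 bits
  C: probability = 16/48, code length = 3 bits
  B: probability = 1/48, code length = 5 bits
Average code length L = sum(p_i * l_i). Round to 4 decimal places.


Weighted contributions p_i * l_i:
  H: (8/48) * 5 = 40/48
  F: (14/48) * 3 = 42/48
  G: (9/48) * 4 = 36/48
  C: (16/48) * 3 = 48/48
  B: (1/48) * 5 = 5/48
Sum = (40 + 42 + 36 + 48 + 5)/48 = 171/48

L = 171/48 = 3.5625 bits/symbol


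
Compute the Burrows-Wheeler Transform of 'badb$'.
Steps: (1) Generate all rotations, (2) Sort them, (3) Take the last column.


Rotations (sorted):
  0: $badb -> last char: b
  1: adb$b -> last char: b
  2: b$bad -> last char: d
  3: badb$ -> last char: $
  4: db$ba -> last char: a


BWT = bbd$a


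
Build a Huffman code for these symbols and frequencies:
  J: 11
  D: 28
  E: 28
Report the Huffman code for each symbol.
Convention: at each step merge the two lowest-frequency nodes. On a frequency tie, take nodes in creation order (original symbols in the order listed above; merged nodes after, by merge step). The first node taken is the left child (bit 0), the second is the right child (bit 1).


Huffman tree construction:
Step 1: Merge J(11) + D(28) = 39
Step 2: Merge E(28) + (J+D)(39) = 67
Read each symbol's code off the tree from the root (left child = 0, right child = 1).

Codes:
  J: 10 (length 2)
  D: 11 (length 2)
  E: 0 (length 1)
Average code length: 106/67 = 1.5821 bits/symbol


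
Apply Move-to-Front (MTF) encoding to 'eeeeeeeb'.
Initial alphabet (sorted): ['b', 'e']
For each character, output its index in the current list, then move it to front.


MTF encoding:
'e': index 1 in ['b', 'e'] -> ['e', 'b']
'e': index 0 in ['e', 'b'] -> ['e', 'b']
'e': index 0 in ['e', 'b'] -> ['e', 'b']
'e': index 0 in ['e', 'b'] -> ['e', 'b']
'e': index 0 in ['e', 'b'] -> ['e', 'b']
'e': index 0 in ['e', 'b'] -> ['e', 'b']
'e': index 0 in ['e', 'b'] -> ['e', 'b']
'b': index 1 in ['e', 'b'] -> ['b', 'e']


Output: [1, 0, 0, 0, 0, 0, 0, 1]


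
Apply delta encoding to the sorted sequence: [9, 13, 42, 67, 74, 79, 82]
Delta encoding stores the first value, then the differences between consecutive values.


First value: 9
Deltas:
  13 - 9 = 4
  42 - 13 = 29
  67 - 42 = 25
  74 - 67 = 7
  79 - 74 = 5
  82 - 79 = 3


Delta encoded: [9, 4, 29, 25, 7, 5, 3]


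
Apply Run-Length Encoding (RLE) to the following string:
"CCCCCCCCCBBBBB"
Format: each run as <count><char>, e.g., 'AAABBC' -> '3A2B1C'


Scanning runs left to right:
  i=0: run of 'C' x 9 -> '9C'
  i=9: run of 'B' x 5 -> '5B'

RLE = 9C5B


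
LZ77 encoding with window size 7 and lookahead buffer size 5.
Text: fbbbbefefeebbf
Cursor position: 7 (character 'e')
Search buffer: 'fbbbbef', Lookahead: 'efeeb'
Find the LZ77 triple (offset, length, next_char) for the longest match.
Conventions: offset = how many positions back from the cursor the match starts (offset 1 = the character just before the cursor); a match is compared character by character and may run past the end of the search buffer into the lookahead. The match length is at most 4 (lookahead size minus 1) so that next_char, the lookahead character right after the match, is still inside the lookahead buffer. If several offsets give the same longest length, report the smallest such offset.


Try each offset into the search buffer:
  offset=1 (pos 6, char 'f'): match length 0
  offset=2 (pos 5, char 'e'): match length 3
  offset=3 (pos 4, char 'b'): match length 0
  offset=4 (pos 3, char 'b'): match length 0
  offset=5 (pos 2, char 'b'): match length 0
  offset=6 (pos 1, char 'b'): match length 0
  offset=7 (pos 0, char 'f'): match length 0
Longest match has length 3 at offset 2.
next_char = character at position 7 + 3 = 10 -> 'e'

Best match: offset=2, length=3 (matching 'efe' starting at position 5)
LZ77 triple: (2, 3, 'e')


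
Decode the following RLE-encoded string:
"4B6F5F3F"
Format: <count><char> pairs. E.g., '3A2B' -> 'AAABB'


Expanding each <count><char> pair:
  4B -> 'BBBB'
  6F -> 'FFFFFF'
  5F -> 'FFFFF'
  3F -> 'FFF'

Decoded = BBBBFFFFFFFFFFFFFF


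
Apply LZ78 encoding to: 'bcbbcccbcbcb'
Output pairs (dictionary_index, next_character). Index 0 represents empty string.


LZ78 encoding steps:
Dictionary: {0: ''}
Step 1: w='' (idx 0), next='b' -> output (0, 'b'), add 'b' as idx 1
Step 2: w='' (idx 0), next='c' -> output (0, 'c'), add 'c' as idx 2
Step 3: w='b' (idx 1), next='b' -> output (1, 'b'), add 'bb' as idx 3
Step 4: w='c' (idx 2), next='c' -> output (2, 'c'), add 'cc' as idx 4
Step 5: w='c' (idx 2), next='b' -> output (2, 'b'), add 'cb' as idx 5
Step 6: w='cb' (idx 5), next='c' -> output (5, 'c'), add 'cbc' as idx 6
Step 7: w='b' (idx 1), end of input -> output (1, '')


Encoded: [(0, 'b'), (0, 'c'), (1, 'b'), (2, 'c'), (2, 'b'), (5, 'c'), (1, '')]


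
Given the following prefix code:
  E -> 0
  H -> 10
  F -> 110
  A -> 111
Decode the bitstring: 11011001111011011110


Decoding step by step:
Bits 110 -> F
Bits 110 -> F
Bits 0 -> E
Bits 111 -> A
Bits 10 -> H
Bits 110 -> F
Bits 111 -> A
Bits 10 -> H


Decoded message: FFEAHFAH


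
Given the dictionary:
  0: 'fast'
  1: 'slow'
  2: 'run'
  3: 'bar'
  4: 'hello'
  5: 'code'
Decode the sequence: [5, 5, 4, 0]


Look up each index in the dictionary:
  5 -> 'code'
  5 -> 'code'
  4 -> 'hello'
  0 -> 'fast'

Decoded: "code code hello fast"


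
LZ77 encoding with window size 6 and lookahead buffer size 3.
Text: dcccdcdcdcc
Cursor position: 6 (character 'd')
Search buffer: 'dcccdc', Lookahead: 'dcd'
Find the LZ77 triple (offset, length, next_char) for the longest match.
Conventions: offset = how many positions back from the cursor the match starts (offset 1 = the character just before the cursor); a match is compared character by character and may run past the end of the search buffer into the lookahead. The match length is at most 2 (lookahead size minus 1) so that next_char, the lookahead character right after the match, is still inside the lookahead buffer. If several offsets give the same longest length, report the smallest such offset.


Try each offset into the search buffer:
  offset=1 (pos 5, char 'c'): match length 0
  offset=2 (pos 4, char 'd'): match length 2
  offset=3 (pos 3, char 'c'): match length 0
  offset=4 (pos 2, char 'c'): match length 0
  offset=5 (pos 1, char 'c'): match length 0
  offset=6 (pos 0, char 'd'): match length 2
Longest match has length 2, found at offsets 2, 6; take the smallest, offset 2.
next_char = character at position 6 + 2 = 8 -> 'd'

Best match: offset=2, length=2 (matching 'dc' starting at position 4)
LZ77 triple: (2, 2, 'd')


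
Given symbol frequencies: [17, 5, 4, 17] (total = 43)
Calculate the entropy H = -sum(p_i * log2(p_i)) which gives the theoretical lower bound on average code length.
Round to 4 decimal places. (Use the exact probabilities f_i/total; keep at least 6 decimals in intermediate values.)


Per-symbol terms -p_i * log2(p_i) with p_i = f_i/43:
  p = 17/43 = 0.395349: log2(p) = -1.338802, -p*log2(p) = 0.529294
  p = 5/43 = 0.116279: log2(p) = -3.104337, -p*log2(p) = 0.360969
  p = 4/43 = 0.093023: log2(p) = -3.426265, -p*log2(p) = 0.318722
  p = 17/43 = 0.395349: log2(p) = -1.338802, -p*log2(p) = 0.529294
H = 0.529294 + 0.360969 + 0.318722 + 0.529294 = 1.738279

H = 1.7383 bits/symbol


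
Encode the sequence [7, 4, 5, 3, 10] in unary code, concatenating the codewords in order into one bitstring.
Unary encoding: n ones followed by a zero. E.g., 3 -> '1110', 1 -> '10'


Encode each number as n ones followed by a terminating 0:
  7 -> 11111110 (8 bits)
  4 -> 11110 (5 bits)
  5 -> 111110 (6 bits)
  3 -> 1110 (4 bits)
  10 -> 11111111110 (11 bits)
Total length = 8 + 5 + 6 + 4 + 11 = 34 bits.

Unary([7, 4, 5, 3, 10]) = 1111111011110111110111011111111110 (34 bits)


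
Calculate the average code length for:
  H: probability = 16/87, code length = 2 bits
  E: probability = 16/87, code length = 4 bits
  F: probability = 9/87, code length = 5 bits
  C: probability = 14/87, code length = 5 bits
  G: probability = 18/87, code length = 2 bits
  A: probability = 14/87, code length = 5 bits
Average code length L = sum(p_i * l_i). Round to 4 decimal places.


Weighted contributions p_i * l_i:
  H: (16/87) * 2 = 32/87
  E: (16/87) * 4 = 64/87
  F: (9/87) * 5 = 45/87
  C: (14/87) * 5 = 70/87
  G: (18/87) * 2 = 36/87
  A: (14/87) * 5 = 70/87
Sum = (32 + 64 + 45 + 70 + 36 + 70)/87 = 317/87

L = 317/87 = 3.6437 bits/symbol


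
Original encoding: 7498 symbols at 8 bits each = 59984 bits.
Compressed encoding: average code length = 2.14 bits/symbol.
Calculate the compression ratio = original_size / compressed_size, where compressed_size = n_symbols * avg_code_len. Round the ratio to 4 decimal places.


original_size = n_symbols * orig_bits = 7498 * 8 = 59984 bits
compressed_size = n_symbols * avg_code_len = 7498 * 2.14 = 16045.72 bits
ratio = original_size / compressed_size = 59984 / 16045.72 = 3.7383

Compression ratio = 3.7383


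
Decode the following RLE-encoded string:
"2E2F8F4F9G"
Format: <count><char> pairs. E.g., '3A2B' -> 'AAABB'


Expanding each <count><char> pair:
  2E -> 'EE'
  2F -> 'FF'
  8F -> 'FFFFFFFF'
  4F -> 'FFFF'
  9G -> 'GGGGGGGGG'

Decoded = EEFFFFFFFFFFFFFFGGGGGGGGG


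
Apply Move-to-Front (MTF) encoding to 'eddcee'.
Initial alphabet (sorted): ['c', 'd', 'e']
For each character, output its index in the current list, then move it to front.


MTF encoding:
'e': index 2 in ['c', 'd', 'e'] -> ['e', 'c', 'd']
'd': index 2 in ['e', 'c', 'd'] -> ['d', 'e', 'c']
'd': index 0 in ['d', 'e', 'c'] -> ['d', 'e', 'c']
'c': index 2 in ['d', 'e', 'c'] -> ['c', 'd', 'e']
'e': index 2 in ['c', 'd', 'e'] -> ['e', 'c', 'd']
'e': index 0 in ['e', 'c', 'd'] -> ['e', 'c', 'd']


Output: [2, 2, 0, 2, 2, 0]


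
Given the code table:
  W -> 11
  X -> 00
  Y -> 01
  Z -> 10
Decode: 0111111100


Decoding:
01 -> Y
11 -> W
11 -> W
11 -> W
00 -> X


Result: YWWWX


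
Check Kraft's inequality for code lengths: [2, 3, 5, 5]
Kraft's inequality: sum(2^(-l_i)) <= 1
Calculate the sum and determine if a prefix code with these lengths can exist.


Sum = 2^(-2) + 2^(-3) + 2^(-5) + 2^(-5)
    = 0.25 + 0.125 + 0.03125 + 0.03125
    = 14/32 = 0.4375
Since 0.4375 <= 1, Kraft's inequality IS satisfied.
A prefix code with these lengths CAN exist.

Kraft sum = 0.4375. Satisfied.


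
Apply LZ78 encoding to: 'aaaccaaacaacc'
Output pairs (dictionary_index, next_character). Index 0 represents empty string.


LZ78 encoding steps:
Dictionary: {0: ''}
Step 1: w='' (idx 0), next='a' -> output (0, 'a'), add 'a' as idx 1
Step 2: w='a' (idx 1), next='a' -> output (1, 'a'), add 'aa' as idx 2
Step 3: w='' (idx 0), next='c' -> output (0, 'c'), add 'c' as idx 3
Step 4: w='c' (idx 3), next='a' -> output (3, 'a'), add 'ca' as idx 4
Step 5: w='aa' (idx 2), next='c' -> output (2, 'c'), add 'aac' as idx 5
Step 6: w='aac' (idx 5), next='c' -> output (5, 'c'), add 'aacc' as idx 6


Encoded: [(0, 'a'), (1, 'a'), (0, 'c'), (3, 'a'), (2, 'c'), (5, 'c')]


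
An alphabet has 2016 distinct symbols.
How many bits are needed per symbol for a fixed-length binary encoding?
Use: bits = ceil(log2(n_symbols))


log2(2016) = 10.9773
Bracket: 2^10 = 1024 < 2016 <= 2^11 = 2048
So ceil(log2(2016)) = 11

bits = ceil(log2(2016)) = ceil(10.9773) = 11 bits


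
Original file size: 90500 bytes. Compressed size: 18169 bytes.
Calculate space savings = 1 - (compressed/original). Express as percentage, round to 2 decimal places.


ratio = compressed/original = 18169/90500 = 0.200762
savings = 1 - ratio = 1 - 0.200762 = 0.799238
as a percentage: 0.799238 * 100 = 79.92%

Space savings = 1 - 18169/90500 = 79.92%


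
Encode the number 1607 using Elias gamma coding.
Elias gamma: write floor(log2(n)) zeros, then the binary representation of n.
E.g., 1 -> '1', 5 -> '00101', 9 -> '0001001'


num_bits = floor(log2(1607)) + 1 = 11
leading_zeros = num_bits - 1 = 10
binary(1607) = 11001000111

Elias gamma(1607) = '0000000000' + '11001000111' = 000000000011001000111 (21 bits)


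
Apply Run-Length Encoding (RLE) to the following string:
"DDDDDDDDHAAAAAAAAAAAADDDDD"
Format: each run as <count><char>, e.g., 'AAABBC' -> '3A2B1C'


Scanning runs left to right:
  i=0: run of 'D' x 8 -> '8D'
  i=8: run of 'H' x 1 -> '1H'
  i=9: run of 'A' x 12 -> '12A'
  i=21: run of 'D' x 5 -> '5D'

RLE = 8D1H12A5D


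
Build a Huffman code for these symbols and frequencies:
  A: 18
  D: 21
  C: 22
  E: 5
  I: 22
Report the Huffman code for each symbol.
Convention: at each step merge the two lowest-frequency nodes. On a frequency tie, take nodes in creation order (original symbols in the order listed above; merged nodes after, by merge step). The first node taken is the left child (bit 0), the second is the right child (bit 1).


Huffman tree construction:
Step 1: Merge E(5) + A(18) = 23
Step 2: Merge D(21) + C(22) = 43
Step 3: Merge I(22) + (E+A)(23) = 45
Step 4: Merge (D+C)(43) + (I+(E+A))(45) = 88
Read each symbol's code off the tree from the root (left child = 0, right child = 1).

Codes:
  A: 111 (length 3)
  D: 00 (length 2)
  C: 01 (length 2)
  E: 110 (length 3)
  I: 10 (length 2)
Average code length: 199/88 = 2.2614 bits/symbol


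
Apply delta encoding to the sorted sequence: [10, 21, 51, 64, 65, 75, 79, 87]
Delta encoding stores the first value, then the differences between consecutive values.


First value: 10
Deltas:
  21 - 10 = 11
  51 - 21 = 30
  64 - 51 = 13
  65 - 64 = 1
  75 - 65 = 10
  79 - 75 = 4
  87 - 79 = 8


Delta encoded: [10, 11, 30, 13, 1, 10, 4, 8]


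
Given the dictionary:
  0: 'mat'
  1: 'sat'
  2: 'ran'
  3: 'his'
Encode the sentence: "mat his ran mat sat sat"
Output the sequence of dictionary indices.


Look up each word in the dictionary:
  'mat' -> 0
  'his' -> 3
  'ran' -> 2
  'mat' -> 0
  'sat' -> 1
  'sat' -> 1

Encoded: [0, 3, 2, 0, 1, 1]


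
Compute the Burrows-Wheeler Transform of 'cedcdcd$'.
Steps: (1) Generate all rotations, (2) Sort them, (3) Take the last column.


Rotations (sorted):
  0: $cedcdcd -> last char: d
  1: cd$cedcd -> last char: d
  2: cdcd$ced -> last char: d
  3: cedcdcd$ -> last char: $
  4: d$cedcdc -> last char: c
  5: dcd$cedc -> last char: c
  6: dcdcd$ce -> last char: e
  7: edcdcd$c -> last char: c


BWT = ddd$ccec


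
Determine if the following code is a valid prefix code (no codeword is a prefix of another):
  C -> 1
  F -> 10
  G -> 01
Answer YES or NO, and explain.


Checking each pair (does one codeword prefix another?):
  C='1' vs F='10': prefix -- VIOLATION

NO -- this is NOT a valid prefix code. C (1) is a prefix of F (10).


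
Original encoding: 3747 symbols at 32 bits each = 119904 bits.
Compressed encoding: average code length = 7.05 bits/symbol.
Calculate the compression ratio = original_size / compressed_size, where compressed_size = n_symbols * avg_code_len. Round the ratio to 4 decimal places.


original_size = n_symbols * orig_bits = 3747 * 32 = 119904 bits
compressed_size = n_symbols * avg_code_len = 3747 * 7.05 = 26416.35 bits
ratio = original_size / compressed_size = 119904 / 26416.35 = 4.539

Compression ratio = 4.539


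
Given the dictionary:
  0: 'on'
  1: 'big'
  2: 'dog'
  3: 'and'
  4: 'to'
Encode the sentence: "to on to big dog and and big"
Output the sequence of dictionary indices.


Look up each word in the dictionary:
  'to' -> 4
  'on' -> 0
  'to' -> 4
  'big' -> 1
  'dog' -> 2
  'and' -> 3
  'and' -> 3
  'big' -> 1

Encoded: [4, 0, 4, 1, 2, 3, 3, 1]
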